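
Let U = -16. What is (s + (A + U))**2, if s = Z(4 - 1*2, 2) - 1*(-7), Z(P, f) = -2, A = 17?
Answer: 36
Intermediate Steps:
s = 5 (s = -2 - 1*(-7) = -2 + 7 = 5)
(s + (A + U))**2 = (5 + (17 - 16))**2 = (5 + 1)**2 = 6**2 = 36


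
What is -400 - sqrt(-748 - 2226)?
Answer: -400 - I*sqrt(2974) ≈ -400.0 - 54.534*I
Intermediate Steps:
-400 - sqrt(-748 - 2226) = -400 - sqrt(-2974) = -400 - I*sqrt(2974)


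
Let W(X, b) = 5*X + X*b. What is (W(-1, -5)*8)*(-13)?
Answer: 0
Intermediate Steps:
(W(-1, -5)*8)*(-13) = (-(5 - 5)*8)*(-13) = (-1*0*8)*(-13) = (0*8)*(-13) = 0*(-13) = 0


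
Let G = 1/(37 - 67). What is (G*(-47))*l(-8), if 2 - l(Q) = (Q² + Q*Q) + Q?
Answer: -2773/15 ≈ -184.87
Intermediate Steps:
l(Q) = 2 - Q - 2*Q² (l(Q) = 2 - ((Q² + Q*Q) + Q) = 2 - ((Q² + Q²) + Q) = 2 - (2*Q² + Q) = 2 - (Q + 2*Q²) = 2 + (-Q - 2*Q²) = 2 - Q - 2*Q²)
G = -1/30 (G = 1/(-30) = -1/30 ≈ -0.033333)
(G*(-47))*l(-8) = (-1/30*(-47))*(2 - 1*(-8) - 2*(-8)²) = 47*(2 + 8 - 2*64)/30 = 47*(2 + 8 - 128)/30 = (47/30)*(-118) = -2773/15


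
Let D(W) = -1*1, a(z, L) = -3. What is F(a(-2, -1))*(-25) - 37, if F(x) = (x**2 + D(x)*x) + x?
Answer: -262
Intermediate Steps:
D(W) = -1
F(x) = x**2 (F(x) = (x**2 - x) + x = x**2)
F(a(-2, -1))*(-25) - 37 = (-3)**2*(-25) - 37 = 9*(-25) - 37 = -225 - 37 = -262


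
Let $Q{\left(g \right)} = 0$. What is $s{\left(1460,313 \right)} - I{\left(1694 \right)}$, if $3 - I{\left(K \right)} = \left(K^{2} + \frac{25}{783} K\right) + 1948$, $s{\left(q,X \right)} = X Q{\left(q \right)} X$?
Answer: $\frac{2248490273}{783} \approx 2.8716 \cdot 10^{6}$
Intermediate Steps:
$s{\left(q,X \right)} = 0$ ($s{\left(q,X \right)} = X 0 X = 0 X = 0$)
$I{\left(K \right)} = -1945 - K^{2} - \frac{25 K}{783}$ ($I{\left(K \right)} = 3 - \left(\left(K^{2} + \frac{25}{783} K\right) + 1948\right) = 3 - \left(\left(K^{2} + 25 \cdot \frac{1}{783} K\right) + 1948\right) = 3 - \left(\left(K^{2} + \frac{25 K}{783}\right) + 1948\right) = 3 - \left(1948 + K^{2} + \frac{25 K}{783}\right) = -1945 - K^{2} - \frac{25 K}{783}$)
$s{\left(1460,313 \right)} - I{\left(1694 \right)} = 0 - \left(-1945 - 1694^{2} - \frac{42350}{783}\right) = 0 - \left(-1945 - 2869636 - \frac{42350}{783}\right) = 0 - - \frac{2248490273}{783} = 0 + \frac{2248490273}{783} = \frac{2248490273}{783}$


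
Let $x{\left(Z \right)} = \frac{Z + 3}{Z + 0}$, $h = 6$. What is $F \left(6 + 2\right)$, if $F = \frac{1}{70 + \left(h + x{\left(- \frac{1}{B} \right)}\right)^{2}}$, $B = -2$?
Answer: $\frac{8}{239} \approx 0.033473$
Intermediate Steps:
$x{\left(Z \right)} = \frac{3 + Z}{Z}$
$F = \frac{1}{239}$ ($F = \frac{1}{70 + \left(6 + \frac{3 - \frac{1}{-2}}{\left(-1\right) \frac{1}{-2}}\right)^{2}} = \frac{1}{70 + \left(6 + \frac{3 - - \frac{1}{2}}{\left(-1\right) \left(- \frac{1}{2}\right)}\right)^{2}} = \frac{1}{70 + \left(6 + \frac{1}{\frac{1}{2}} \left(3 + \frac{1}{2}\right)\right)^{2}} = \frac{1}{70 + \left(6 + 2 \cdot \frac{7}{2}\right)^{2}} = \frac{1}{70 + \left(6 + 7\right)^{2}} = \frac{1}{70 + 13^{2}} = \frac{1}{70 + 169} = \frac{1}{239} \approx 0.0041841$)
$F \left(6 + 2\right) = \frac{6 + 2}{239} = \frac{1}{239} \cdot 8 = \frac{8}{239}$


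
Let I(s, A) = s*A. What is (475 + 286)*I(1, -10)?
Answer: -7610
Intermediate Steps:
I(s, A) = A*s
(475 + 286)*I(1, -10) = (475 + 286)*(-10*1) = 761*(-10) = -7610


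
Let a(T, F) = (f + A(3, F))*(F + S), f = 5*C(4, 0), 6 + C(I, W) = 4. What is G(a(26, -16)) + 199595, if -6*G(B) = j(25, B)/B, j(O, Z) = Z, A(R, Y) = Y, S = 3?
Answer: 1197569/6 ≈ 1.9959e+5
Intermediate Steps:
C(I, W) = -2 (C(I, W) = -6 + 4 = -2)
f = -10 (f = 5*(-2) = -10)
a(T, F) = (-10 + F)*(3 + F) (a(T, F) = (-10 + F)*(F + 3) = (-10 + F)*(3 + F))
G(B) = -1/6 (G(B) = -B/(6*B) = -1/6*1 = -1/6)
G(a(26, -16)) + 199595 = -1/6 + 199595 = 1197569/6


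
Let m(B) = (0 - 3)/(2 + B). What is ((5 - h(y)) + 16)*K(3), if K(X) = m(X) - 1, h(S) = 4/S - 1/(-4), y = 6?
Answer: -482/15 ≈ -32.133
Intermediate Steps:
m(B) = -3/(2 + B)
h(S) = ¼ + 4/S (h(S) = 4/S - 1*(-¼) = 4/S + ¼ = ¼ + 4/S)
K(X) = -1 - 3/(2 + X) (K(X) = -3/(2 + X) - 1 = -1 - 3/(2 + X))
((5 - h(y)) + 16)*K(3) = ((5 - (16 + 6)/(4*6)) + 16)*((-5 - 1*3)/(2 + 3)) = ((5 - 22/(4*6)) + 16)*((-5 - 3)/5) = ((5 - 1*11/12) + 16)*((⅕)*(-8)) = ((5 - 11/12) + 16)*(-8/5) = (49/12 + 16)*(-8/5) = (241/12)*(-8/5) = -482/15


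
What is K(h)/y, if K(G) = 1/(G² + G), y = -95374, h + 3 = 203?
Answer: -1/3834034800 ≈ -2.6082e-10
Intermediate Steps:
h = 200 (h = -3 + 203 = 200)
K(G) = 1/(G + G²)
K(h)/y = (1/(200*(1 + 200)))/(-95374) = ((1/200)/201)*(-1/95374) = ((1/200)*(1/201))*(-1/95374) = (1/40200)*(-1/95374) = -1/3834034800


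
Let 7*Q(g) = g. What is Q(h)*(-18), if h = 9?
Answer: -162/7 ≈ -23.143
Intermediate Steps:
Q(g) = g/7
Q(h)*(-18) = ((1/7)*9)*(-18) = (9/7)*(-18) = -162/7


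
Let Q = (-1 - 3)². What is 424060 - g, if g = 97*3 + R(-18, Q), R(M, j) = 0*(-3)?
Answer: 423769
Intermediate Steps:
Q = 16 (Q = (-4)² = 16)
R(M, j) = 0
g = 291 (g = 97*3 + 0 = 291 + 0 = 291)
424060 - g = 424060 - 1*291 = 424060 - 291 = 423769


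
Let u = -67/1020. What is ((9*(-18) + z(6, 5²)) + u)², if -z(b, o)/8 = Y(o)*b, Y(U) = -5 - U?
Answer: 1699094001049/1040400 ≈ 1.6331e+6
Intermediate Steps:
z(b, o) = -8*b*(-5 - o) (z(b, o) = -8*(-5 - o)*b = -8*b*(-5 - o))
u = -67/1020 (u = -67*1/1020 = -67/1020 ≈ -0.065686)
((9*(-18) + z(6, 5²)) + u)² = ((9*(-18) + 8*6*(5 + 5²)) - 67/1020)² = ((-162 + 8*6*(5 + 25)) - 67/1020)² = ((-162 + 8*6*30) - 67/1020)² = ((-162 + 1440) - 67/1020)² = (1278 - 67/1020)² = (1303493/1020)² = 1699094001049/1040400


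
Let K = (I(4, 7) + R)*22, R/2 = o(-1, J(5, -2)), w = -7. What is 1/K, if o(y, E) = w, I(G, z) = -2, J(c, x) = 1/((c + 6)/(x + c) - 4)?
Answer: -1/352 ≈ -0.0028409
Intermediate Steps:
J(c, x) = 1/(-4 + (6 + c)/(c + x)) (J(c, x) = 1/((6 + c)/(c + x) - 4) = 1/(-4 + (6 + c)/(c + x)))
o(y, E) = -7
R = -14 (R = 2*(-7) = -14)
K = -352 (K = (-2 - 14)*22 = -16*22 = -352)
1/K = 1/(-352) = -1/352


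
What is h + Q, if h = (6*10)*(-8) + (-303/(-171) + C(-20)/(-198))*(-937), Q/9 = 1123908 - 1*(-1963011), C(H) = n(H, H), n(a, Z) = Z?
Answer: 52254247820/1881 ≈ 2.7780e+7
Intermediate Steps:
C(H) = H
Q = 27782271 (Q = 9*(1123908 - 1*(-1963011)) = 9*(1123908 + 1963011) = 9*3086919 = 27782271)
h = -4203931/1881 (h = (6*10)*(-8) + (-303/(-171) - 20/(-198))*(-937) = 60*(-8) + (-303*(-1/171) - 20*(-1/198))*(-937) = -480 + (101/57 + 10/99)*(-937) = -480 + (3523/1881)*(-937) = -480 - 3301051/1881 = -4203931/1881 ≈ -2234.9)
h + Q = -4203931/1881 + 27782271 = 52254247820/1881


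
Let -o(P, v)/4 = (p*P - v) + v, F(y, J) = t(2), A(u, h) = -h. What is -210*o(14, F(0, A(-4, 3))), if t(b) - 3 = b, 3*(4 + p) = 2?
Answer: -39200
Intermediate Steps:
p = -10/3 (p = -4 + (1/3)*2 = -4 + 2/3 = -10/3 ≈ -3.3333)
t(b) = 3 + b
F(y, J) = 5 (F(y, J) = 3 + 2 = 5)
o(P, v) = 40*P/3 (o(P, v) = -4*((-10*P/3 - v) + v) = -4*((-v - 10*P/3) + v) = -(-40)*P/3 = 40*P/3)
-210*o(14, F(0, A(-4, 3))) = -2800*14 = -210*560/3 = -39200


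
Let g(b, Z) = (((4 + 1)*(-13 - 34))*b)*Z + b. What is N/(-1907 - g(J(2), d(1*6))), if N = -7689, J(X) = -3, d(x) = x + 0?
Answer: 7689/6134 ≈ 1.2535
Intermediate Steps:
d(x) = x
g(b, Z) = b - 235*Z*b (g(b, Z) = ((5*(-47))*b)*Z + b = (-235*b)*Z + b = -235*Z*b + b = b - 235*Z*b)
N/(-1907 - g(J(2), d(1*6))) = -7689/(-1907 - (-3)*(1 - 235*6)) = -7689/(-1907 - (-3)*(1 - 1410)) = -7689/(-1907 - (-3)*(-1409)) = -7689/(-1907 - 1*4227) = -7689/(-1907 - 4227) = -7689/(-6134) = -7689*(-1/6134) = 7689/6134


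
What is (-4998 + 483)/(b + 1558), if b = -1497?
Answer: -4515/61 ≈ -74.016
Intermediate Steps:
(-4998 + 483)/(b + 1558) = (-4998 + 483)/(-1497 + 1558) = -4515/61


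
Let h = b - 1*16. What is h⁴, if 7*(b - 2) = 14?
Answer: 20736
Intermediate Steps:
b = 4 (b = 2 + (⅐)*14 = 2 + 2 = 4)
h = -12 (h = 4 - 1*16 = 4 - 16 = -12)
h⁴ = (-12)⁴ = 20736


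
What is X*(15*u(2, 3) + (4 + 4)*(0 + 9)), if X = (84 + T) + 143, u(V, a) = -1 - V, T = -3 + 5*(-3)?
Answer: 5643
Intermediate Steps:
T = -18 (T = -3 - 15 = -18)
X = 209 (X = (84 - 18) + 143 = 66 + 143 = 209)
X*(15*u(2, 3) + (4 + 4)*(0 + 9)) = 209*(15*(-1 - 1*2) + (4 + 4)*(0 + 9)) = 209*(15*(-1 - 2) + 8*9) = 209*(15*(-3) + 72) = 209*(-45 + 72) = 209*27 = 5643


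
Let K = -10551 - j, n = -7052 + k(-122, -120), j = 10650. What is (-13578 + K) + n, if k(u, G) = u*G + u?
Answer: -27313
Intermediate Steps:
k(u, G) = u + G*u (k(u, G) = G*u + u = u + G*u)
n = 7466 (n = -7052 - 122*(1 - 120) = -7052 - 122*(-119) = -7052 + 14518 = 7466)
K = -21201 (K = -10551 - 1*10650 = -10551 - 10650 = -21201)
(-13578 + K) + n = (-13578 - 21201) + 7466 = -34779 + 7466 = -27313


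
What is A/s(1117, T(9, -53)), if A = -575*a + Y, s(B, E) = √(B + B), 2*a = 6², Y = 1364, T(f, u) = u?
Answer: -4493*√2234/1117 ≈ -190.12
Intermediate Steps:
a = 18 (a = (½)*6² = (½)*36 = 18)
s(B, E) = √2*√B (s(B, E) = √(2*B) = √2*√B)
A = -8986 (A = -575*18 + 1364 = -10350 + 1364 = -8986)
A/s(1117, T(9, -53)) = -8986*√2234/2234 = -4493*√2234/1117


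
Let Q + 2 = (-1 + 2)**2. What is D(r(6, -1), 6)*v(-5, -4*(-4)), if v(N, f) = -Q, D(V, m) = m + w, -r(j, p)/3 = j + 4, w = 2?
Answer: 8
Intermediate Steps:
Q = -1 (Q = -2 + (-1 + 2)**2 = -2 + 1**2 = -2 + 1 = -1)
r(j, p) = -12 - 3*j (r(j, p) = -3*(j + 4) = -3*(4 + j) = -12 - 3*j)
D(V, m) = 2 + m (D(V, m) = m + 2 = 2 + m)
v(N, f) = 1 (v(N, f) = -1*(-1) = 1)
D(r(6, -1), 6)*v(-5, -4*(-4)) = (2 + 6)*1 = 8*1 = 8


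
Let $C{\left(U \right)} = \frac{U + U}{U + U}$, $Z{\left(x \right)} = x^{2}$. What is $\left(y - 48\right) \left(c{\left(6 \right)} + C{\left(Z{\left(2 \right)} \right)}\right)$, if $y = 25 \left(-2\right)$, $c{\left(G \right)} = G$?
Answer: $-686$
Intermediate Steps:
$C{\left(U \right)} = 1$ ($C{\left(U \right)} = \frac{2 U}{2 U} = 2 U \frac{1}{2 U} = 1$)
$y = -50$
$\left(y - 48\right) \left(c{\left(6 \right)} + C{\left(Z{\left(2 \right)} \right)}\right) = \left(-50 - 48\right) \left(6 + 1\right) = \left(-98\right) 7 = -686$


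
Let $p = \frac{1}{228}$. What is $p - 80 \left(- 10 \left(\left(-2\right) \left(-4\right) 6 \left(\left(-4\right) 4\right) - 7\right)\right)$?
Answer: $- \frac{141359999}{228} \approx -6.2 \cdot 10^{5}$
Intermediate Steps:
$p = \frac{1}{228} \approx 0.004386$
$p - 80 \left(- 10 \left(\left(-2\right) \left(-4\right) 6 \left(\left(-4\right) 4\right) - 7\right)\right) = \frac{1}{228} - 80 \left(- 10 \left(\left(-2\right) \left(-4\right) 6 \left(\left(-4\right) 4\right) - 7\right)\right) = \frac{1}{228} - 80 \left(- 10 \left(8 \cdot 6 \left(-16\right) - 7\right)\right) = \frac{1}{228} - 80 \left(- 10 \left(48 \left(-16\right) - 7\right)\right) = \frac{1}{228} - 80 \left(- 10 \left(-768 - 7\right)\right) = \frac{1}{228} - 80 \left(\left(-10\right) \left(-775\right)\right) = \frac{1}{228} - 620000 = - \frac{141359999}{228}$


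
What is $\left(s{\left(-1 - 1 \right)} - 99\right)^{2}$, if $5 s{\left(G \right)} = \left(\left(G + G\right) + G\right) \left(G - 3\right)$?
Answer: $8649$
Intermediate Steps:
$s{\left(G \right)} = \frac{3 G \left(-3 + G\right)}{5}$ ($s{\left(G \right)} = \frac{\left(\left(G + G\right) + G\right) \left(G - 3\right)}{5} = \frac{\left(2 G + G\right) \left(-3 + G\right)}{5} = \frac{3 G \left(-3 + G\right)}{5}$)
$\left(s{\left(-1 - 1 \right)} - 99\right)^{2} = \left(\frac{3 \left(-1 - 1\right) \left(-3 - 2\right)}{5} - 99\right)^{2} = \left(\frac{3}{5} \left(-2\right) \left(-3 - 2\right) - 99\right)^{2} = \left(\frac{3}{5} \left(-2\right) \left(-5\right) - 99\right)^{2} = \left(6 - 99\right)^{2} = \left(-93\right)^{2} = 8649$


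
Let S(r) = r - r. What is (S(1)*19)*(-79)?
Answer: 0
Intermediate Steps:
S(r) = 0
(S(1)*19)*(-79) = (0*19)*(-79) = 0*(-79) = 0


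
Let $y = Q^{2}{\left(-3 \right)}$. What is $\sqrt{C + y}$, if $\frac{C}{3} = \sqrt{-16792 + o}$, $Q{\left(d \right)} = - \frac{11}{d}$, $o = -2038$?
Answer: $\frac{\sqrt{121 + 27 i \sqrt{18830}}}{3} \approx 14.583 + 14.115 i$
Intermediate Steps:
$C = 3 i \sqrt{18830}$ ($C = 3 \sqrt{-16792 - 2038} = 3 \sqrt{-18830} = 3 i \sqrt{18830} \approx 411.67 i$)
$y = \frac{121}{9}$ ($y = \left(- \frac{11}{-3}\right)^{2} = \left(\left(-11\right) \left(- \frac{1}{3}\right)\right)^{2} = \left(\frac{11}{3}\right)^{2} = \frac{121}{9} \approx 13.444$)
$\sqrt{C + y} = \sqrt{3 i \sqrt{18830} + \frac{121}{9}} = \sqrt{\frac{121}{9} + 3 i \sqrt{18830}}$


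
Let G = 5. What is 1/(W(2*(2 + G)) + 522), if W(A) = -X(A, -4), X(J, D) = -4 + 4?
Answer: 1/522 ≈ 0.0019157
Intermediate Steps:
X(J, D) = 0
W(A) = 0 (W(A) = -1*0 = 0)
1/(W(2*(2 + G)) + 522) = 1/(0 + 522) = 1/522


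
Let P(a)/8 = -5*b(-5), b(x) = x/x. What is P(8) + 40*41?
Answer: 1600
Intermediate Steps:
b(x) = 1
P(a) = -40 (P(a) = 8*(-5*1) = 8*(-5) = -40)
P(8) + 40*41 = -40 + 40*41 = -40 + 1640 = 1600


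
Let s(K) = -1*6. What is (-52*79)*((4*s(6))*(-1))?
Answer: -98592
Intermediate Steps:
s(K) = -6
(-52*79)*((4*s(6))*(-1)) = (-52*79)*((4*(-6))*(-1)) = -(-98592)*(-1) = -4108*24 = -98592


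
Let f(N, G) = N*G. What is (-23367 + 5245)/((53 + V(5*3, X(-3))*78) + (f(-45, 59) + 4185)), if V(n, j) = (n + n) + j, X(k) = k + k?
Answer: -18122/3455 ≈ -5.2451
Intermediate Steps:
X(k) = 2*k
f(N, G) = G*N
V(n, j) = j + 2*n (V(n, j) = 2*n + j = j + 2*n)
(-23367 + 5245)/((53 + V(5*3, X(-3))*78) + (f(-45, 59) + 4185)) = (-23367 + 5245)/((53 + (2*(-3) + 2*(5*3))*78) + (59*(-45) + 4185)) = -18122/((53 + (-6 + 2*15)*78) + (-2655 + 4185)) = -18122/((53 + (-6 + 30)*78) + 1530) = -18122/((53 + 24*78) + 1530) = -18122/((53 + 1872) + 1530) = -18122/(1925 + 1530) = -18122/3455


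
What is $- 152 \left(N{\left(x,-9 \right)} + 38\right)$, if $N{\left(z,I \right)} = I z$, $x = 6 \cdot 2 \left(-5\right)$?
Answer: $-87856$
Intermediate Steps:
$x = -60$ ($x = 12 \left(-5\right) = -60$)
$- 152 \left(N{\left(x,-9 \right)} + 38\right) = - 152 \left(\left(-9\right) \left(-60\right) + 38\right) = - 152 \left(540 + 38\right) = \left(-152\right) 578 = -87856$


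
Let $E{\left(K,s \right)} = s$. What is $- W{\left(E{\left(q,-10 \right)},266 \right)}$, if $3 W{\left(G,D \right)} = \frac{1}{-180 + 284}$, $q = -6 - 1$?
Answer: $- \frac{1}{312} \approx -0.0032051$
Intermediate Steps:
$q = -7$
$W{\left(G,D \right)} = \frac{1}{312}$ ($W{\left(G,D \right)} = \frac{1}{3 \left(-180 + 284\right)} = \frac{1}{3 \cdot 104} = \frac{1}{3} \cdot \frac{1}{104} = \frac{1}{312}$)
$- W{\left(E{\left(q,-10 \right)},266 \right)} = \left(-1\right) \frac{1}{312} = - \frac{1}{312}$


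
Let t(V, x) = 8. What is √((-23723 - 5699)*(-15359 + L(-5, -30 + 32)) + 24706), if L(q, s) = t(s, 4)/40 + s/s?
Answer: 4*√706065465/5 ≈ 21258.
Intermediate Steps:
L(q, s) = 6/5 (L(q, s) = 8/40 + s/s = 8*(1/40) + 1 = ⅕ + 1 = 6/5)
√((-23723 - 5699)*(-15359 + L(-5, -30 + 32)) + 24706) = √((-23723 - 5699)*(-15359 + 6/5) + 24706) = √(-29422*(-76789/5) + 24706) = √(2259285958/5 + 24706) = √(2259409488/5) = 4*√706065465/5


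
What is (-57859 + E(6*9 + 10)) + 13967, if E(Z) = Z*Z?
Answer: -39796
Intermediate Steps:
E(Z) = Z²
(-57859 + E(6*9 + 10)) + 13967 = (-57859 + (6*9 + 10)²) + 13967 = (-57859 + (54 + 10)²) + 13967 = (-57859 + 64²) + 13967 = (-57859 + 4096) + 13967 = -53763 + 13967 = -39796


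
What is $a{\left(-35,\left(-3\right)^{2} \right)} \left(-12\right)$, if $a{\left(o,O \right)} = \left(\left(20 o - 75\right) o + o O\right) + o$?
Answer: $-321300$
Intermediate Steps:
$a{\left(o,O \right)} = o + O o + o \left(-75 + 20 o\right)$ ($a{\left(o,O \right)} = \left(\left(-75 + 20 o\right) o + O o\right) + o = \left(o \left(-75 + 20 o\right) + O o\right) + o = \left(O o + o \left(-75 + 20 o\right)\right) + o = o + O o + o \left(-75 + 20 o\right)$)
$a{\left(-35,\left(-3\right)^{2} \right)} \left(-12\right) = - 35 \left(-74 + \left(-3\right)^{2} + 20 \left(-35\right)\right) \left(-12\right) = - 35 \left(-74 + 9 - 700\right) \left(-12\right) = \left(-35\right) \left(-765\right) \left(-12\right) = 26775 \left(-12\right) = -321300$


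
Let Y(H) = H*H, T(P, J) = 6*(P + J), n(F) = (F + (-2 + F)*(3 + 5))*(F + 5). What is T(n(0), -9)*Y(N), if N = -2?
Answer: -2136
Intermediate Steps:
n(F) = (-16 + 9*F)*(5 + F) (n(F) = (F + (-2 + F)*8)*(5 + F) = (F + (-16 + 8*F))*(5 + F) = (-16 + 9*F)*(5 + F))
T(P, J) = 6*J + 6*P (T(P, J) = 6*(J + P) = 6*J + 6*P)
Y(H) = H²
T(n(0), -9)*Y(N) = (6*(-9) + 6*(-80 + 9*0² + 29*0))*(-2)² = (-54 + 6*(-80 + 9*0 + 0))*4 = (-54 + 6*(-80 + 0 + 0))*4 = (-54 + 6*(-80))*4 = (-54 - 480)*4 = -534*4 = -2136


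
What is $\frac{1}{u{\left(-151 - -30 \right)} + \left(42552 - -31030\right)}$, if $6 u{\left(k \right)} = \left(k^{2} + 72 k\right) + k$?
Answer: $\frac{1}{74550} \approx 1.3414 \cdot 10^{-5}$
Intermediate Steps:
$u{\left(k \right)} = \frac{k^{2}}{6} + \frac{73 k}{6}$ ($u{\left(k \right)} = \frac{\left(k^{2} + 72 k\right) + k}{6} = \frac{k^{2} + 73 k}{6} = \frac{k^{2}}{6} + \frac{73 k}{6}$)
$\frac{1}{u{\left(-151 - -30 \right)} + \left(42552 - -31030\right)} = \frac{1}{\frac{\left(-151 - -30\right) \left(73 - 121\right)}{6} + \left(42552 - -31030\right)} = \frac{1}{\frac{\left(-151 + 30\right) \left(73 + \left(-151 + 30\right)\right)}{6} + \left(42552 + 31030\right)} = \frac{1}{\frac{1}{6} \left(-121\right) \left(73 - 121\right) + 73582} = \frac{1}{\frac{1}{6} \left(-121\right) \left(-48\right) + 73582} = \frac{1}{968 + 73582} = \frac{1}{74550}$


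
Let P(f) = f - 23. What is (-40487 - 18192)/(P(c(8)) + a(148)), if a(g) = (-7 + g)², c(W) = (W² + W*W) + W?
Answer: -58679/19994 ≈ -2.9348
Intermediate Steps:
c(W) = W + 2*W² (c(W) = (W² + W²) + W = 2*W² + W = W + 2*W²)
P(f) = -23 + f
(-40487 - 18192)/(P(c(8)) + a(148)) = (-40487 - 18192)/((-23 + 8*(1 + 2*8)) + (-7 + 148)²) = -58679/((-23 + 8*(1 + 16)) + 141²) = -58679/((-23 + 8*17) + 19881) = -58679/((-23 + 136) + 19881) = -58679/(113 + 19881) = -58679/19994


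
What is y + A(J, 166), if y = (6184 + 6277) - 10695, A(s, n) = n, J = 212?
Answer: 1932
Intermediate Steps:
y = 1766 (y = 12461 - 10695 = 1766)
y + A(J, 166) = 1766 + 166 = 1932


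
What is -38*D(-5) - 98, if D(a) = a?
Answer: 92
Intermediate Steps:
-38*D(-5) - 98 = -38*(-5) - 98 = 190 - 98 = 92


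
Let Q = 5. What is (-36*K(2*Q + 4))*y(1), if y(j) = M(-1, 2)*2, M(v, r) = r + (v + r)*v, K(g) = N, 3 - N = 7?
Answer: 288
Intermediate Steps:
N = -4 (N = 3 - 1*7 = 3 - 7 = -4)
K(g) = -4
M(v, r) = r + v*(r + v) (M(v, r) = r + (r + v)*v = r + v*(r + v))
y(j) = 2 (y(j) = (2 + (-1)² + 2*(-1))*2 = (2 + 1 - 2)*2 = 1*2 = 2)
(-36*K(2*Q + 4))*y(1) = -36*(-4)*2 = 144*2 = 288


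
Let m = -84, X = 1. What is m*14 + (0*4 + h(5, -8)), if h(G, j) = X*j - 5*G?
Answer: -1209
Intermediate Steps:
h(G, j) = j - 5*G (h(G, j) = 1*j - 5*G = j - 5*G)
m*14 + (0*4 + h(5, -8)) = -84*14 + (0*4 + (-8 - 5*5)) = -1176 + (0 + (-8 - 25)) = -1176 + (0 - 33) = -1176 - 33 = -1209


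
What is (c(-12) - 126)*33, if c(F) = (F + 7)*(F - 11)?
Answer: -363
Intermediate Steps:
c(F) = (-11 + F)*(7 + F) (c(F) = (7 + F)*(-11 + F) = (-11 + F)*(7 + F))
(c(-12) - 126)*33 = ((-77 + (-12)² - 4*(-12)) - 126)*33 = ((-77 + 144 + 48) - 126)*33 = (115 - 126)*33 = -11*33 = -363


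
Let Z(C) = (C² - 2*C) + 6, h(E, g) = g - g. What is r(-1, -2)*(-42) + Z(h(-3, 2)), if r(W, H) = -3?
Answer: 132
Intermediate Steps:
h(E, g) = 0
Z(C) = 6 + C² - 2*C
r(-1, -2)*(-42) + Z(h(-3, 2)) = -3*(-42) + (6 + 0² - 2*0) = 126 + (6 + 0 + 0) = 126 + 6 = 132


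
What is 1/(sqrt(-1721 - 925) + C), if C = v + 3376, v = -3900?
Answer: -262/138611 - 21*I*sqrt(6)/277222 ≈ -0.0018902 - 0.00018555*I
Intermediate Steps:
C = -524 (C = -3900 + 3376 = -524)
1/(sqrt(-1721 - 925) + C) = 1/(sqrt(-1721 - 925) - 524) = 1/(sqrt(-2646) - 524) = 1/(21*I*sqrt(6) - 524) = 1/(-524 + 21*I*sqrt(6))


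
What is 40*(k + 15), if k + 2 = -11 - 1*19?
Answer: -680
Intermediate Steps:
k = -32 (k = -2 + (-11 - 1*19) = -2 + (-11 - 19) = -2 - 30 = -32)
40*(k + 15) = 40*(-32 + 15) = 40*(-17) = -680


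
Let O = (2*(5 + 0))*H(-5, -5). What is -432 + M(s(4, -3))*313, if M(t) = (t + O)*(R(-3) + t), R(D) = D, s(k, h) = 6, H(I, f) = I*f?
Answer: 239952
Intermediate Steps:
O = 250 (O = (2*(5 + 0))*(-5*(-5)) = (2*5)*25 = 10*25 = 250)
M(t) = (-3 + t)*(250 + t) (M(t) = (t + 250)*(-3 + t) = (250 + t)*(-3 + t) = (-3 + t)*(250 + t))
-432 + M(s(4, -3))*313 = -432 + (-750 + 6**2 + 247*6)*313 = -432 + (-750 + 36 + 1482)*313 = -432 + 768*313 = -432 + 240384 = 239952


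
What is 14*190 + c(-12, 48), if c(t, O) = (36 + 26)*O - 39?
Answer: 5597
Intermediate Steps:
c(t, O) = -39 + 62*O (c(t, O) = 62*O - 39 = -39 + 62*O)
14*190 + c(-12, 48) = 14*190 + (-39 + 62*48) = 2660 + (-39 + 2976) = 2660 + 2937 = 5597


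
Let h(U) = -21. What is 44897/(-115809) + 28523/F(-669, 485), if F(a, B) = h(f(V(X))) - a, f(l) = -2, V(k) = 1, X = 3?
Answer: 1091375617/25014744 ≈ 43.629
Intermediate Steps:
F(a, B) = -21 - a
44897/(-115809) + 28523/F(-669, 485) = 44897/(-115809) + 28523/(-21 - 1*(-669)) = 44897*(-1/115809) + 28523/(-21 + 669) = -44897/115809 + 28523/648 = 1091375617/25014744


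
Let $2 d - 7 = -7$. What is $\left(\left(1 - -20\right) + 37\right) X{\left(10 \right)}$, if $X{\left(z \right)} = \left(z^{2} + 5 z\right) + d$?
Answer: $8700$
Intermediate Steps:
$d = 0$ ($d = \frac{7}{2} + \frac{1}{2} \left(-7\right) = \frac{7}{2} - \frac{7}{2} = 0$)
$X{\left(z \right)} = z^{2} + 5 z$ ($X{\left(z \right)} = \left(z^{2} + 5 z\right) + 0 = z^{2} + 5 z$)
$\left(\left(1 - -20\right) + 37\right) X{\left(10 \right)} = \left(\left(1 - -20\right) + 37\right) 10 \left(5 + 10\right) = \left(\left(1 + 20\right) + 37\right) 10 \cdot 15 = \left(21 + 37\right) 150 = 58 \cdot 150 = 8700$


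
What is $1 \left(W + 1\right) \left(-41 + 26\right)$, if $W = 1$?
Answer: $-30$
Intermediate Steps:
$1 \left(W + 1\right) \left(-41 + 26\right) = 1 \left(1 + 1\right) \left(-41 + 26\right) = 1 \cdot 2 \left(-15\right) = 2 \left(-15\right) = -30$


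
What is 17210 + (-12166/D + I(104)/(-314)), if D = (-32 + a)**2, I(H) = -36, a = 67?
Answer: 472575034/27475 ≈ 17200.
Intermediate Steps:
D = 1225 (D = (-32 + 67)**2 = 35**2 = 1225)
17210 + (-12166/D + I(104)/(-314)) = 17210 + (-12166/1225 - 36/(-314)) = 17210 + (-12166*1/1225 - 36*(-1/314)) = 17210 + (-1738/175 + 18/157) = 17210 - 269716/27475 = 472575034/27475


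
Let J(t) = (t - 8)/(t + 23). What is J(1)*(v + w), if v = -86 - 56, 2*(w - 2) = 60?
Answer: 385/12 ≈ 32.083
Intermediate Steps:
w = 32 (w = 2 + (1/2)*60 = 2 + 30 = 32)
v = -142
J(t) = (-8 + t)/(23 + t)
J(1)*(v + w) = ((-8 + 1)/(23 + 1))*(-142 + 32) = (-7/24)*(-110) = ((1/24)*(-7))*(-110) = -7/24*(-110) = 385/12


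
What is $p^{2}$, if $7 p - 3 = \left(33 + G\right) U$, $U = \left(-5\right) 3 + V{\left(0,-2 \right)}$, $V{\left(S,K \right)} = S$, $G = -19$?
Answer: $\frac{42849}{49} \approx 874.47$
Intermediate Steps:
$U = -15$ ($U = \left(-5\right) 3 + 0 = -15 + 0 = -15$)
$p = - \frac{207}{7}$ ($p = \frac{3}{7} + \frac{\left(33 - 19\right) \left(-15\right)}{7} = \frac{3}{7} + \frac{14 \left(-15\right)}{7} = \frac{3}{7} + \frac{1}{7} \left(-210\right) = \frac{3}{7} - 30 = - \frac{207}{7} \approx -29.571$)
$p^{2} = \left(- \frac{207}{7}\right)^{2} = \frac{42849}{49}$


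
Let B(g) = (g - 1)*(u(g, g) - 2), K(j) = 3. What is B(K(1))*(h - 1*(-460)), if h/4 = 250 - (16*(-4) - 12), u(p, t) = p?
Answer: 3528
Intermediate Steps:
B(g) = (-1 + g)*(-2 + g) (B(g) = (g - 1)*(g - 2) = (-1 + g)*(-2 + g))
h = 1304 (h = 4*(250 - (16*(-4) - 12)) = 4*(250 - (-64 - 12)) = 4*(250 - 1*(-76)) = 4*(250 + 76) = 4*326 = 1304)
B(K(1))*(h - 1*(-460)) = (2 + 3**2 - 3*3)*(1304 - 1*(-460)) = (2 + 9 - 9)*(1304 + 460) = 2*1764 = 3528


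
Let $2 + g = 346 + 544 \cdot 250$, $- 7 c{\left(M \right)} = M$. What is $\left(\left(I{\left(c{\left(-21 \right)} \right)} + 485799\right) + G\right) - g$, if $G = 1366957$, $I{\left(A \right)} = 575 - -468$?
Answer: $1717455$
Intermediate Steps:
$c{\left(M \right)} = - \frac{M}{7}$
$I{\left(A \right)} = 1043$ ($I{\left(A \right)} = 575 + 468 = 1043$)
$g = 136344$ ($g = -2 + \left(346 + 544 \cdot 250\right) = -2 + \left(346 + 136000\right) = -2 + 136346 = 136344$)
$\left(\left(I{\left(c{\left(-21 \right)} \right)} + 485799\right) + G\right) - g = \left(\left(1043 + 485799\right) + 1366957\right) - 136344 = \left(486842 + 1366957\right) - 136344 = 1853799 - 136344 = 1717455$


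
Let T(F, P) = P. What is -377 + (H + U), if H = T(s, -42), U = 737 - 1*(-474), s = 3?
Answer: 792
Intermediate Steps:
U = 1211 (U = 737 + 474 = 1211)
H = -42
-377 + (H + U) = -377 + (-42 + 1211) = -377 + 1169 = 792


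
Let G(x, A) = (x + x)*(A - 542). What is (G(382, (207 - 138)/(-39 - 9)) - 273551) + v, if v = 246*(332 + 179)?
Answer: -2252125/4 ≈ -5.6303e+5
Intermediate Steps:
v = 125706 (v = 246*511 = 125706)
G(x, A) = 2*x*(-542 + A) (G(x, A) = (2*x)*(-542 + A) = 2*x*(-542 + A))
(G(382, (207 - 138)/(-39 - 9)) - 273551) + v = (2*382*(-542 + (207 - 138)/(-39 - 9)) - 273551) + 125706 = (2*382*(-542 + 69/(-48)) - 273551) + 125706 = (2*382*(-542 + 69*(-1/48)) - 273551) + 125706 = (2*382*(-542 - 23/16) - 273551) + 125706 = (2*382*(-8695/16) - 273551) + 125706 = (-1660745/4 - 273551) + 125706 = -2754949/4 + 125706 = -2252125/4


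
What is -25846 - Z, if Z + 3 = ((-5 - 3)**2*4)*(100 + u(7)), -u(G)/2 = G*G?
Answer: -26355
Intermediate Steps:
u(G) = -2*G**2 (u(G) = -2*G*G = -2*G**2)
Z = 509 (Z = -3 + ((-5 - 3)**2*4)*(100 - 2*7**2) = -3 + ((-8)**2*4)*(100 - 2*49) = -3 + (64*4)*(100 - 98) = -3 + 256*2 = -3 + 512 = 509)
-25846 - Z = -25846 - 1*509 = -25846 - 509 = -26355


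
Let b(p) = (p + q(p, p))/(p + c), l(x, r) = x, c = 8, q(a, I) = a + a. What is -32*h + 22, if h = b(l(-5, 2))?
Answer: 182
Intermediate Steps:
q(a, I) = 2*a
b(p) = 3*p/(8 + p) (b(p) = (p + 2*p)/(p + 8) = (3*p)/(8 + p) = 3*p/(8 + p))
h = -5 (h = 3*(-5)/(8 - 5) = 3*(-5)/3 = 3*(-5)*(⅓) = -5)
-32*h + 22 = -32*(-5) + 22 = 160 + 22 = 182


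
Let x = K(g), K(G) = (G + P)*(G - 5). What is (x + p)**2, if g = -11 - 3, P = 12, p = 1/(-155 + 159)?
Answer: 23409/16 ≈ 1463.1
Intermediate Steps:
p = 1/4 ≈ 0.25000
g = -14
K(G) = (-5 + G)*(12 + G) (K(G) = (G + 12)*(G - 5) = (12 + G)*(-5 + G) = (-5 + G)*(12 + G))
x = 38 (x = -60 + (-14)**2 + 7*(-14) = -60 + 196 - 98 = 38)
(x + p)**2 = (38 + 1/4)**2 = (153/4)**2 = 23409/16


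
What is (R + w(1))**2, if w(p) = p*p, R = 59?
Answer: 3600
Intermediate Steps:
w(p) = p**2
(R + w(1))**2 = (59 + 1**2)**2 = (59 + 1)**2 = 60**2 = 3600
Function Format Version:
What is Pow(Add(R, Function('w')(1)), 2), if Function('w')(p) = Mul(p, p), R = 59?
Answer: 3600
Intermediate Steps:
Function('w')(p) = Pow(p, 2)
Pow(Add(R, Function('w')(1)), 2) = Pow(Add(59, Pow(1, 2)), 2) = Pow(Add(59, 1), 2) = Pow(60, 2) = 3600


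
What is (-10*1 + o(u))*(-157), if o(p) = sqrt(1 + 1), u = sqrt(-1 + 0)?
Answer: 1570 - 157*sqrt(2) ≈ 1348.0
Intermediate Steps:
u = I (u = sqrt(-1) = I ≈ 1.0*I)
o(p) = sqrt(2)
(-10*1 + o(u))*(-157) = (-10*1 + sqrt(2))*(-157) = (-10 + sqrt(2))*(-157) = 1570 - 157*sqrt(2)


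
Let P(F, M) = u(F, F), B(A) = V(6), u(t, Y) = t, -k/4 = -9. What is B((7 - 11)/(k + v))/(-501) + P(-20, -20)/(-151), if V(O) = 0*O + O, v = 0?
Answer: 3038/25217 ≈ 0.12047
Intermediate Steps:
k = 36 (k = -4*(-9) = 36)
V(O) = O (V(O) = 0 + O = O)
B(A) = 6
P(F, M) = F
B((7 - 11)/(k + v))/(-501) + P(-20, -20)/(-151) = 6/(-501) - 20/(-151) = 6*(-1/501) - 20*(-1/151) = -2/167 + 20/151 = 3038/25217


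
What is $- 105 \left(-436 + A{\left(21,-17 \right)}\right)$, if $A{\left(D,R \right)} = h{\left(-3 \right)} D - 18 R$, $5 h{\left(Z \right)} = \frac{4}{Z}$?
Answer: $14238$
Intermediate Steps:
$h{\left(Z \right)} = \frac{4}{5 Z}$ ($h{\left(Z \right)} = \frac{4 \frac{1}{Z}}{5} = \frac{4}{5 Z}$)
$A{\left(D,R \right)} = - 18 R - \frac{4 D}{15}$ ($A{\left(D,R \right)} = \frac{4}{5 \left(-3\right)} D - 18 R = \frac{4}{5} \left(- \frac{1}{3}\right) D - 18 R = - \frac{4 D}{15} - 18 R = - 18 R - \frac{4 D}{15}$)
$- 105 \left(-436 + A{\left(21,-17 \right)}\right) = - 105 \left(-436 - - \frac{1502}{5}\right) = - 105 \left(-436 + \left(306 - \frac{28}{5}\right)\right) = - 105 \left(-436 + \frac{1502}{5}\right) = \left(-105\right) \left(- \frac{678}{5}\right) = 14238$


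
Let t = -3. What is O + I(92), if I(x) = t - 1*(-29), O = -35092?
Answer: -35066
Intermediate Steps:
I(x) = 26 (I(x) = -3 - 1*(-29) = -3 + 29 = 26)
O + I(92) = -35092 + 26 = -35066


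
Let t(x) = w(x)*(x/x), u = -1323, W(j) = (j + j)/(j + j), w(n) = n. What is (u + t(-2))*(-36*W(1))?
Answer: 47700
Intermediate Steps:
W(j) = 1 (W(j) = (2*j)/((2*j)) = (2*j)*(1/(2*j)) = 1)
t(x) = x (t(x) = x*(x/x) = x*1 = x)
(u + t(-2))*(-36*W(1)) = (-1323 - 2)*(-36*1) = -1325*(-36) = 47700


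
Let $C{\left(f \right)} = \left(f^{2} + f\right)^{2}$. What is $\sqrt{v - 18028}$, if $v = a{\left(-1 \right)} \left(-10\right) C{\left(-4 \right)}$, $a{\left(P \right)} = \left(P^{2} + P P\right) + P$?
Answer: $2 i \sqrt{4867} \approx 139.53 i$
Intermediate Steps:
$C{\left(f \right)} = \left(f + f^{2}\right)^{2}$
$a{\left(P \right)} = P + 2 P^{2}$ ($a{\left(P \right)} = \left(P^{2} + P^{2}\right) + P = 2 P^{2} + P = P + 2 P^{2}$)
$v = -1440$ ($v = - (1 + 2 \left(-1\right)) \left(-10\right) \left(-4\right)^{2} \left(1 - 4\right)^{2} = - (1 - 2) \left(-10\right) 16 \left(-3\right)^{2} = \left(-1\right) \left(-1\right) \left(-10\right) 16 \cdot 9 = 1 \left(-10\right) 144 = \left(-10\right) 144 = -1440$)
$\sqrt{v - 18028} = \sqrt{-1440 - 18028} = \sqrt{-19468} = 2 i \sqrt{4867}$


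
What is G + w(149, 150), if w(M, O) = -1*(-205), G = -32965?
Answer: -32760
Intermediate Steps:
w(M, O) = 205
G + w(149, 150) = -32965 + 205 = -32760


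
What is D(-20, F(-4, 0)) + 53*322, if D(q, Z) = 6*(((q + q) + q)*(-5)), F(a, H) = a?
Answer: 18866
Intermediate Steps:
D(q, Z) = -90*q (D(q, Z) = 6*((2*q + q)*(-5)) = 6*((3*q)*(-5)) = 6*(-15*q) = -90*q)
D(-20, F(-4, 0)) + 53*322 = -90*(-20) + 53*322 = 1800 + 17066 = 18866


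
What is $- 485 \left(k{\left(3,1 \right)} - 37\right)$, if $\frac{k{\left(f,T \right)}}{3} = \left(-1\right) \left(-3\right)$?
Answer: $13580$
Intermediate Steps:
$k{\left(f,T \right)} = 9$ ($k{\left(f,T \right)} = 3 \left(\left(-1\right) \left(-3\right)\right) = 3 \cdot 3 = 9$)
$- 485 \left(k{\left(3,1 \right)} - 37\right) = - 485 \left(9 - 37\right) = \left(-485\right) \left(-28\right) = 13580$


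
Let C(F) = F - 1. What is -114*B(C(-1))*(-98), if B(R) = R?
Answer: -22344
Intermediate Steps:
C(F) = -1 + F
-114*B(C(-1))*(-98) = -114*(-1 - 1)*(-98) = -114*(-2)*(-98) = 228*(-98) = -22344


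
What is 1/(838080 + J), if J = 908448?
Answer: 1/1746528 ≈ 5.7256e-7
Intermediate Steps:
1/(838080 + J) = 1/(838080 + 908448) = 1/1746528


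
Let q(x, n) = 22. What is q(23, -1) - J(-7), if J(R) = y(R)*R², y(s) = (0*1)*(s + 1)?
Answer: 22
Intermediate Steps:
y(s) = 0 (y(s) = 0*(1 + s) = 0)
J(R) = 0 (J(R) = 0*R² = 0)
q(23, -1) - J(-7) = 22 - 1*0 = 22 + 0 = 22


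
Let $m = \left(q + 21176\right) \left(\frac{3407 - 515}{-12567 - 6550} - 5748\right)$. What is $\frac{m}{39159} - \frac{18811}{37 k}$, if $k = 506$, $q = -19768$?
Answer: $- \frac{323419703732449}{1557259770374} \approx -207.69$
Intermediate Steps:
$m = - \frac{154721470464}{19117}$ ($m = \left(-19768 + 21176\right) \left(\frac{3407 - 515}{-12567 - 6550} - 5748\right) = 1408 \left(\frac{2892}{-19117} - 5748\right) = 1408 \left(2892 \left(- \frac{1}{19117}\right) - 5748\right) = 1408 \left(- \frac{2892}{19117} - 5748\right) = 1408 \left(- \frac{109887408}{19117}\right) = - \frac{154721470464}{19117} \approx -8.0934 \cdot 10^{6}$)
$\frac{m}{39159} - \frac{18811}{37 k} = - \frac{154721470464}{19117 \cdot 39159} - \frac{18811}{37 \cdot 506} = \left(- \frac{154721470464}{19117}\right) \frac{1}{39159} - \frac{18811}{18722} = - \frac{17191274496}{83178067} - \frac{18811}{18722} = - \frac{323419703732449}{1557259770374}$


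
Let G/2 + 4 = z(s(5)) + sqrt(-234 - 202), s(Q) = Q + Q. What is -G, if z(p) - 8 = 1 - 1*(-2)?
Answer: -14 - 4*I*sqrt(109) ≈ -14.0 - 41.761*I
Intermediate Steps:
s(Q) = 2*Q
z(p) = 11 (z(p) = 8 + (1 - 1*(-2)) = 8 + (1 + 2) = 8 + 3 = 11)
G = 14 + 4*I*sqrt(109) (G = -8 + 2*(11 + sqrt(-234 - 202)) = -8 + 2*(11 + sqrt(-436)) = -8 + 2*(11 + 2*I*sqrt(109)) = -8 + (22 + 4*I*sqrt(109)) = 14 + 4*I*sqrt(109) ≈ 14.0 + 41.761*I)
-G = -(14 + 4*I*sqrt(109)) = -14 - 4*I*sqrt(109)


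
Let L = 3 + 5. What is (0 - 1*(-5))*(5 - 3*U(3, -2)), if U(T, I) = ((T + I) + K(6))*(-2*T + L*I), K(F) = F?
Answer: 2335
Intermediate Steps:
L = 8
U(T, I) = (-2*T + 8*I)*(6 + I + T) (U(T, I) = ((T + I) + 6)*(-2*T + 8*I) = ((I + T) + 6)*(-2*T + 8*I) = (6 + I + T)*(-2*T + 8*I) = (-2*T + 8*I)*(6 + I + T))
(0 - 1*(-5))*(5 - 3*U(3, -2)) = (0 - 1*(-5))*(5 - 3*(-12*3 - 2*3² + 8*(-2)² + 48*(-2) + 6*(-2)*3)) = (0 + 5)*(5 - 3*(-36 - 2*9 + 8*4 - 96 - 36)) = 5*(5 - 3*(-36 - 18 + 32 - 96 - 36)) = 5*(5 - 3*(-154)) = 5*(5 + 462) = 5*467 = 2335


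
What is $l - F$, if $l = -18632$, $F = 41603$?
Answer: $-60235$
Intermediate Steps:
$l - F = -18632 - 41603 = -60235$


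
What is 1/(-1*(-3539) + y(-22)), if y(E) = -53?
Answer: 1/3486 ≈ 0.00028686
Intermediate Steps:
1/(-1*(-3539) + y(-22)) = 1/(-1*(-3539) - 53) = 1/(3539 - 53) = 1/3486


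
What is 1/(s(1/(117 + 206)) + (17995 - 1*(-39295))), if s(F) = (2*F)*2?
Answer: 323/18504674 ≈ 1.7455e-5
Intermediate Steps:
s(F) = 4*F
1/(s(1/(117 + 206)) + (17995 - 1*(-39295))) = 1/(4/(117 + 206) + (17995 - 1*(-39295))) = 1/(4/323 + (17995 + 39295)) = 1/(4*(1/323) + 57290) = 1/(4/323 + 57290) = 1/(18504674/323) = 323/18504674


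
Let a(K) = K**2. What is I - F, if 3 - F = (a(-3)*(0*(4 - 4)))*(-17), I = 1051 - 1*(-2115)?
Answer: 3163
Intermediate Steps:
I = 3166 (I = 1051 + 2115 = 3166)
F = 3 (F = 3 - (-3)**2*(0*(4 - 4))*(-17) = 3 - 9*(0*0)*(-17) = 3 - 9*0*(-17) = 3 - 0*(-17) = 3 - 1*0 = 3 + 0 = 3)
I - F = 3166 - 1*3 = 3166 - 3 = 3163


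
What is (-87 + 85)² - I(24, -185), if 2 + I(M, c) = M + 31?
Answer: -49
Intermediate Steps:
I(M, c) = 29 + M (I(M, c) = -2 + (M + 31) = -2 + (31 + M) = 29 + M)
(-87 + 85)² - I(24, -185) = (-87 + 85)² - (29 + 24) = (-2)² - 1*53 = 4 - 53 = -49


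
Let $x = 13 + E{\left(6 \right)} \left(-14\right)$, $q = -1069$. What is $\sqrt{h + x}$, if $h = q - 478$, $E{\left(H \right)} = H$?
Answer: $i \sqrt{1618} \approx 40.224 i$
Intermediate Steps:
$h = -1547$ ($h = -1069 - 478 = -1547$)
$x = -71$ ($x = 13 + 6 \left(-14\right) = 13 - 84 = -71$)
$\sqrt{h + x} = \sqrt{-1547 - 71} = \sqrt{-1618} = i \sqrt{1618}$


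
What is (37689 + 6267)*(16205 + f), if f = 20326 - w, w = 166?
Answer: 1598459940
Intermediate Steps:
f = 20160 (f = 20326 - 1*166 = 20326 - 166 = 20160)
(37689 + 6267)*(16205 + f) = (37689 + 6267)*(16205 + 20160) = 43956*36365 = 1598459940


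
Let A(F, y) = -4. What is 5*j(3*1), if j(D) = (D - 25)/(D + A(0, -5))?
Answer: 110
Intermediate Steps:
j(D) = (-25 + D)/(-4 + D) (j(D) = (D - 25)/(D - 4) = (-25 + D)/(-4 + D))
5*j(3*1) = 5*((-25 + 3*1)/(-4 + 3*1)) = 5*((-25 + 3)/(-4 + 3)) = 5*(-22/(-1)) = 5*(-1*(-22)) = 5*22 = 110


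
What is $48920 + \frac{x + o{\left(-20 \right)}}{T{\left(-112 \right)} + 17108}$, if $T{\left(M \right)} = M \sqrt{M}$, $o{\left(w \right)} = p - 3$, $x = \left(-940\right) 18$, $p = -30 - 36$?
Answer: $\frac{73400628943}{1500452} - \frac{9708 i \sqrt{7}}{375113} \approx 48919.0 - 0.068473 i$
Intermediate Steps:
$p = -66$
$x = -16920$
$o{\left(w \right)} = -69$ ($o{\left(w \right)} = -66 - 3 = -69$)
$T{\left(M \right)} = M^{\frac{3}{2}}$
$48920 + \frac{x + o{\left(-20 \right)}}{T{\left(-112 \right)} + 17108} = 48920 + \frac{-16920 - 69}{\left(-112\right)^{\frac{3}{2}} + 17108} = 48920 - \frac{16989}{- 448 i \sqrt{7} + 17108} = 48920 - \frac{16989}{17108 - 448 i \sqrt{7}}$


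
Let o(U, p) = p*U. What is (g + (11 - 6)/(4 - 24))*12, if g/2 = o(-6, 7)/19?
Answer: -1065/19 ≈ -56.053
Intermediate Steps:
o(U, p) = U*p
g = -84/19 (g = 2*(-6*7/19) = 2*(-42*1/19) = 2*(-42/19) = -84/19 ≈ -4.4211)
(g + (11 - 6)/(4 - 24))*12 = (-84/19 + (11 - 6)/(4 - 24))*12 = (-84/19 + 5/(-20))*12 = (-84/19 + 5*(-1/20))*12 = (-84/19 - 1/4)*12 = -355/76*12 = -1065/19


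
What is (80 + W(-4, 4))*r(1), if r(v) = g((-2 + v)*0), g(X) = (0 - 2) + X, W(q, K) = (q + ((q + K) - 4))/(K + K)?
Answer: -158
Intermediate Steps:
W(q, K) = (-4 + K + 2*q)/(2*K) (W(q, K) = (q + ((K + q) - 4))/((2*K)) = (q + (-4 + K + q))*(1/(2*K)) = (-4 + K + 2*q)*(1/(2*K)) = (-4 + K + 2*q)/(2*K))
g(X) = -2 + X
r(v) = -2 (r(v) = -2 + (-2 + v)*0 = -2 + 0 = -2)
(80 + W(-4, 4))*r(1) = (80 + (-2 - 4 + (½)*4)/4)*(-2) = (80 + (-2 - 4 + 2)/4)*(-2) = (80 + (¼)*(-4))*(-2) = (80 - 1)*(-2) = 79*(-2) = -158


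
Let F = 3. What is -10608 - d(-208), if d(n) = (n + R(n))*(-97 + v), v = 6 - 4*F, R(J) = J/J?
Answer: -31929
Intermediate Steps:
R(J) = 1
v = -6 (v = 6 - 4*3 = 6 - 12 = -6)
d(n) = -103 - 103*n (d(n) = (n + 1)*(-97 - 6) = (1 + n)*(-103) = -103 - 103*n)
-10608 - d(-208) = -10608 - (-103 - 103*(-208)) = -10608 - (-103 + 21424) = -10608 - 1*21321 = -10608 - 21321 = -31929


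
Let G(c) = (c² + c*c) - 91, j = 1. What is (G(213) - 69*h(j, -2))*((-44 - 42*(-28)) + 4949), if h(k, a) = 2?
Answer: 550385229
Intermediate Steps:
G(c) = -91 + 2*c² (G(c) = (c² + c²) - 91 = 2*c² - 91 = -91 + 2*c²)
(G(213) - 69*h(j, -2))*((-44 - 42*(-28)) + 4949) = ((-91 + 2*213²) - 69*2)*((-44 - 42*(-28)) + 4949) = ((-91 + 2*45369) - 138)*((-44 + 1176) + 4949) = ((-91 + 90738) - 138)*(1132 + 4949) = (90647 - 138)*6081 = 90509*6081 = 550385229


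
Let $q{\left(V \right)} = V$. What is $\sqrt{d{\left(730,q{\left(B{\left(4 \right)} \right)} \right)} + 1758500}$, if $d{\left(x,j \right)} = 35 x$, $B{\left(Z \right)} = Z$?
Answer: $5 \sqrt{71362} \approx 1335.7$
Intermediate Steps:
$\sqrt{d{\left(730,q{\left(B{\left(4 \right)} \right)} \right)} + 1758500} = \sqrt{35 \cdot 730 + 1758500} = \sqrt{25550 + 1758500} = \sqrt{1784050} = 5 \sqrt{71362}$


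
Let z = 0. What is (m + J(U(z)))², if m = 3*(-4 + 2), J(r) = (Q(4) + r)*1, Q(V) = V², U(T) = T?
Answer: 100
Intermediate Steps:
J(r) = 16 + r (J(r) = (4² + r)*1 = (16 + r)*1 = 16 + r)
m = -6 (m = 3*(-2) = -6)
(m + J(U(z)))² = (-6 + (16 + 0))² = (-6 + 16)² = 10² = 100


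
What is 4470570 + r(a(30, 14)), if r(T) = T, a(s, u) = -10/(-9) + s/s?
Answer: 40235149/9 ≈ 4.4706e+6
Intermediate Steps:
a(s, u) = 19/9 (a(s, u) = -10*(-1/9) + 1 = 10/9 + 1 = 19/9)
4470570 + r(a(30, 14)) = 4470570 + 19/9 = 40235149/9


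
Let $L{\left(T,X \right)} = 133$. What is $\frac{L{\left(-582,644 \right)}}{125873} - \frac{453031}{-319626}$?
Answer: $\frac{57066881321}{40232283498} \approx 1.4184$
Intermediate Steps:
$\frac{L{\left(-582,644 \right)}}{125873} - \frac{453031}{-319626} = \frac{133}{125873} - \frac{453031}{-319626} = 133 \cdot \frac{1}{125873} - - \frac{453031}{319626} = \frac{133}{125873} + \frac{453031}{319626} = \frac{57066881321}{40232283498}$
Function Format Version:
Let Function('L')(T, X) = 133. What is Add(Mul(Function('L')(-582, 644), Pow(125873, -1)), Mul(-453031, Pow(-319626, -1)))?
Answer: Rational(57066881321, 40232283498) ≈ 1.4184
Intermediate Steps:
Add(Mul(Function('L')(-582, 644), Pow(125873, -1)), Mul(-453031, Pow(-319626, -1))) = Add(Mul(133, Pow(125873, -1)), Mul(-453031, Pow(-319626, -1))) = Add(Mul(133, Rational(1, 125873)), Mul(-453031, Rational(-1, 319626))) = Add(Rational(133, 125873), Rational(453031, 319626)) = Rational(57066881321, 40232283498)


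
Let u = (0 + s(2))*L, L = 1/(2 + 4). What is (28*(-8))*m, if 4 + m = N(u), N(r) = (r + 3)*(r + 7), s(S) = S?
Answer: -41216/9 ≈ -4579.6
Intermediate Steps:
L = 1/6 ≈ 0.16667
u = 1/3 (u = (0 + 2)*(1/6) = 2*(1/6) = 1/3 ≈ 0.33333)
N(r) = (3 + r)*(7 + r)
m = 184/9 (m = -4 + (21 + (1/3)**2 + 10*(1/3)) = -4 + (21 + 1/9 + 10/3) = -4 + 220/9 = 184/9 ≈ 20.444)
(28*(-8))*m = (28*(-8))*(184/9) = -224*184/9 = -41216/9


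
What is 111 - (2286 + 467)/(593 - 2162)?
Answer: 176912/1569 ≈ 112.75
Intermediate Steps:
111 - (2286 + 467)/(593 - 2162) = 111 - 2753/(-1569) = 111 - 2753*(-1)/1569 = 111 - 1*(-2753/1569) = 111 + 2753/1569 = 176912/1569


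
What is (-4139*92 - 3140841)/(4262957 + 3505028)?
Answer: -3521629/7767985 ≈ -0.45335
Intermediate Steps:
(-4139*92 - 3140841)/(4262957 + 3505028) = (-380788 - 3140841)/7767985 = -3521629*1/7767985 = -3521629/7767985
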